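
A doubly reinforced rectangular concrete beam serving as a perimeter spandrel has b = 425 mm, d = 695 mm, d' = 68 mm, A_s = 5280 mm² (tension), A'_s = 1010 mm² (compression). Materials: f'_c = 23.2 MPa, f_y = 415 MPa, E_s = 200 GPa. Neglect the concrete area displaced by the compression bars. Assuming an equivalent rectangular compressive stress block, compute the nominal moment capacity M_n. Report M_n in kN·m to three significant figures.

Assume both tension and compression steel yield.
Net tension couple steel: A_s − A'_s = 4270 mm².
a = (A_s − A'_s) f_y / (0.85 f'_c b) = 1772050/(0.85 × 23.2 × 425) = 211.44 mm.
c = a/β₁ = 211.44/0.85 = 248.75 mm; ε'_s = 0.003(c − d')/c = 0.0022 ≥ f_y/E_s = 0.0021, so compression steel does yield.
M_n = (A_s − A'_s) f_y (d − a/2) + A'_s f_y (d − d') = [1772050 × (695 − 105.72) + 419150 × (695 − 68)] × 10⁻⁶ = 1044.23 + 262.81 = 1307.04 kN·m.

M_n ≈ 1310 kN·m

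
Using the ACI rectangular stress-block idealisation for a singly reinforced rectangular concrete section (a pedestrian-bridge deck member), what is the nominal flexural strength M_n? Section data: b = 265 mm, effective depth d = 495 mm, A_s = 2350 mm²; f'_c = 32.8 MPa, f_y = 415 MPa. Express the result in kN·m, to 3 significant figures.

T = A_s f_y = 2350 × 415 = 975250 N = 975.25 kN.
From C = T: a = T/(0.85 f'_c b) = 975250/(0.85 × 32.8 × 265) = 132.00 mm.
M_n = T(d − a/2) = 975.25 kN × (495 − 66) mm = 418.38 kN·m.

M_n ≈ 418 kN·m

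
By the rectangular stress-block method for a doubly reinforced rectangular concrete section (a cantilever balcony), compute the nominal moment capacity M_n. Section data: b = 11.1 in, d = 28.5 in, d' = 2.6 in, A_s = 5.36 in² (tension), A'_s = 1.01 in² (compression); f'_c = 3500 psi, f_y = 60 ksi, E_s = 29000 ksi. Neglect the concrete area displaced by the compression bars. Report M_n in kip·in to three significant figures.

Assume both steels yield.
a = (A_s − A'_s) f_y/(0.85 f'_c b) = (5.36 − 1.01) × 60/(0.85 × 3.5 × 11.1) = 7.904 in.
c = a/β₁ = 7.904/0.85 = 9.299 in; ε'_s = 0.003(c − d')/c = 0.0022 ≥ ε_y = 0.0021, so the compression steel yields.
M_n = (A_s − A'_s) f_y (d − a/2) + A'_s f_y (d − d') = 261 × (28.5 − 3.952) + 60.6 × (28.5 − 2.6) = 6407.0 + 1569.5 = 7976.5 kip·in.

M_n ≈ 7980 kip·in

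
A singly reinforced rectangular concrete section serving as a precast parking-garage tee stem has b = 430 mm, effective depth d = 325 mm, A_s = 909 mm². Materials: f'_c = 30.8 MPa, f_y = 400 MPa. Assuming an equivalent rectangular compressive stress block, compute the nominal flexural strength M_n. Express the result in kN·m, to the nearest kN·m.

T = A_s f_y = 909 × 400 = 363600 N = 363.6 kN.
From C = T: a = T/(0.85 f'_c b) = 363600/(0.85 × 30.8 × 430) = 32.30 mm.
M_n = T(d − a/2) = 363.6 kN × (325 − 16.15) mm = 112.30 kN·m.

M_n ≈ 112 kN·m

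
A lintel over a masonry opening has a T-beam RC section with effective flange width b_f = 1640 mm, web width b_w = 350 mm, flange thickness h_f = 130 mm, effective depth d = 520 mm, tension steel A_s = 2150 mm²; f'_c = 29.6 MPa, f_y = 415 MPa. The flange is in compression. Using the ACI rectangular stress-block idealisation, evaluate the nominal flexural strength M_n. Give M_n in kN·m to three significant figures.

M_n ≈ 454 kN·m

Tension: T = A_s f_y = 2150 × 415 = 892250 N.
Try a within the flange: a = T/(0.85 f'_c b_f) = 892250/(0.85 × 29.6 × 1640) = 21.62 mm.
Since a = 21.62 ≤ h_f = 130 mm, the stress block lies entirely in the flange; analyse as a rectangular beam of width b_f.
M_n = T(d − a/2) = 892250 × (520 − 10.81) = 454.32 × 10⁶ N·mm.
M_n = 454.32 kN·m.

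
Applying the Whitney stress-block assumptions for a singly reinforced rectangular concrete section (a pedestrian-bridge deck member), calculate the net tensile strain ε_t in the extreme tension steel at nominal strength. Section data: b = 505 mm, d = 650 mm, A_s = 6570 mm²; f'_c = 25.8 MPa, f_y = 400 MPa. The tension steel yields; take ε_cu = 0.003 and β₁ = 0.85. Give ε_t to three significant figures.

ε_t ≈ 0.00398

a = A_s f_y/(0.85 f'_c b) = 237.30 mm.
β₁ = 0.85, so c = a/β₁ = 237.30/0.85 = 279.18 mm.
From the linear strain diagram with ε_cu = 0.003: ε_t = 0.003 (d − c)/c = 0.003 × (650 − 279.18)/279.18 = 0.00398.
ε_t < 0.004 — the section is over-reinforced for flexure under ACI limits.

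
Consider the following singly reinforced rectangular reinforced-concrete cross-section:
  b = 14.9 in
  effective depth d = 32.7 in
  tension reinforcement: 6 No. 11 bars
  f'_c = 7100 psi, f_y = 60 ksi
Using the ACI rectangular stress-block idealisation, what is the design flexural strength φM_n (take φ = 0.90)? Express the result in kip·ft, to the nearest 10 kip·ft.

φM_n ≈ 1250 kip·ft

A_s = 6 × 1.56 = 9.36 in².
T = A_s f_y = 9.36 × 60 = 561.6 kips.
a = T/(0.85 f'_c b) = 561.6/(0.85 × 7.1 × 14.9) = 6.245 in.
M_n = T(d − a/2) = 561.6 × (32.7 − 3.1225) = 16610.7 kip·in = 16610.7/12 = 1384.23 kip·ft.
φM_n = 0.90 × 1384.23 = 1245.81 kip·ft.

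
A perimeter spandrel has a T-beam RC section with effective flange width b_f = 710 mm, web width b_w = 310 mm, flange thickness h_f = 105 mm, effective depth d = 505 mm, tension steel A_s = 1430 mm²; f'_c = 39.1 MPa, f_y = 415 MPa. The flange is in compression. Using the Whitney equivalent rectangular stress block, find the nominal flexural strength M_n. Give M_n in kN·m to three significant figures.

M_n ≈ 292 kN·m

Tension: T = A_s f_y = 1430 × 415 = 593450 N.
Try a within the flange: a = T/(0.85 f'_c b_f) = 593450/(0.85 × 39.1 × 710) = 25.15 mm.
Since a = 25.15 ≤ h_f = 105 mm, the stress block lies entirely in the flange; analyse as a rectangular beam of width b_f.
M_n = T(d − a/2) = 593450 × (505 − 12.575) = 292.23 × 10⁶ N·mm.
M_n = 292.23 kN·m.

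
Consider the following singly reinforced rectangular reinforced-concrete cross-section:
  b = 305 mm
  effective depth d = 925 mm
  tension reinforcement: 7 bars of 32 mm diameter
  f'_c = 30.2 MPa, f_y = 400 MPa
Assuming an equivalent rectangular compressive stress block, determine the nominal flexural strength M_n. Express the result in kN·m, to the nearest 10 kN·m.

A_s = 7 × 804 = 5628 mm².
T = A_s f_y = 5628 × 400 = 2251200 N = 2251.2 kN.
From C = T: a = T/(0.85 f'_c b) = 2251200/(0.85 × 30.2 × 305) = 287.53 mm.
M_n = T(d − a/2) = 2251.2 kN × (925 − 143.765) mm = 1758.72 kN·m.

M_n ≈ 1760 kN·m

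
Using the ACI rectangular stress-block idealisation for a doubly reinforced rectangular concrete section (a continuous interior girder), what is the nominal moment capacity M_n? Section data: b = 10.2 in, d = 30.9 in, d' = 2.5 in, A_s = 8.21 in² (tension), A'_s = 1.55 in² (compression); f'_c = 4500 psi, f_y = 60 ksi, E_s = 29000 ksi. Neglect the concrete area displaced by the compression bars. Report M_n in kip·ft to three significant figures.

Assume both steels yield.
a = (A_s − A'_s) f_y/(0.85 f'_c b) = (8.21 − 1.55) × 60/(0.85 × 4.5 × 10.2) = 10.242 in.
c = a/β₁ = 10.242/0.825 = 12.415 in; ε'_s = 0.003(c − d')/c = 0.0024 ≥ ε_y = 0.0021, so the compression steel yields.
M_n = (A_s − A'_s) f_y (d − a/2) + A'_s f_y (d − d') = 399.6 × (30.9 − 5.121) + 93 × (30.9 − 2.5) = 10301.3 + 2641.2 = 12942.5 kip·in = 12942.5/12 = 1078.54 kip·ft.

M_n ≈ 1080 kip·ft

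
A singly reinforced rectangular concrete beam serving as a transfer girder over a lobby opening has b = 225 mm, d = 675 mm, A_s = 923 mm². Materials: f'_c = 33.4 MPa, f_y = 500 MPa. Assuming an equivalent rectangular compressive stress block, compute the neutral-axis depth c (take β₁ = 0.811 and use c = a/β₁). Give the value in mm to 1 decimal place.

T = A_s f_y = 923 × 500 = 461500 N = 461.5 kN.
Setting C = 0.85 f'_c a b equal to T: a = 461500/(0.85 × 33.4 × 225) = 72.248 mm.
With β₁ = 0.811, c = a/β₁ = 72.248/0.811 = 89.1 mm.

c ≈ 89.1 mm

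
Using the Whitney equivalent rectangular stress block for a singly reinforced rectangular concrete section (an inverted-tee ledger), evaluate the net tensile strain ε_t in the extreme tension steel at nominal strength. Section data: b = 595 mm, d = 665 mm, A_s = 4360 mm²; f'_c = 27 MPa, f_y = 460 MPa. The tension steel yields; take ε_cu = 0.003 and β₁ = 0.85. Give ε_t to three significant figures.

a = A_s f_y/(0.85 f'_c b) = 146.87 mm.
β₁ = 0.85, so c = a/β₁ = 146.87/0.85 = 172.79 mm.
From the linear strain diagram with ε_cu = 0.003: ε_t = 0.003 (d − c)/c = 0.003 × (665 − 172.79)/172.79 = 0.00855.
Since ε_t ≥ 0.005, the section is tension-controlled.

ε_t ≈ 0.00855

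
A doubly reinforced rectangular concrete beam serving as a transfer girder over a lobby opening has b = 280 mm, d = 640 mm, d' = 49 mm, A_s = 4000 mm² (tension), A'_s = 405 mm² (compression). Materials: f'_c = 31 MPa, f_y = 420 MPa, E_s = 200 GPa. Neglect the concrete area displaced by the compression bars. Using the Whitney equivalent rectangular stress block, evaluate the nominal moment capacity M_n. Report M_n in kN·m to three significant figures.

Assume both tension and compression steel yield.
Net tension couple steel: A_s − A'_s = 3595 mm².
a = (A_s − A'_s) f_y / (0.85 f'_c b) = 1509900/(0.85 × 31 × 280) = 204.65 mm.
c = a/β₁ = 204.65/0.829 = 246.86 mm; ε'_s = 0.003(c − d')/c = 0.0024 ≥ f_y/E_s = 0.0021, so compression steel does yield.
M_n = (A_s − A'_s) f_y (d − a/2) + A'_s f_y (d − d') = [1509900 × (640 − 102.325) + 170100 × (640 − 49)] × 10⁻⁶ = 811.84 + 100.53 = 912.37 kN·m.

M_n ≈ 912 kN·m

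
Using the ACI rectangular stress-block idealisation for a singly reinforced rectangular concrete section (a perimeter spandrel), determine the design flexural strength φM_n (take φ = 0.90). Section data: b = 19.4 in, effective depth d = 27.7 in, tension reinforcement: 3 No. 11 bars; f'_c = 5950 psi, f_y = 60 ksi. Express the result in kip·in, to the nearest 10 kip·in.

A_s = 3 × 1.56 = 4.68 in².
T = A_s f_y = 4.68 × 60 = 280.8 kips.
a = T/(0.85 f'_c b) = 280.8/(0.85 × 5.95 × 19.4) = 2.862 in.
M_n = T(d − a/2) = 280.8 × (27.7 − 1.431) = 7376.3 kip·in.
φM_n = 0.90 × 7376.3 = 6638.7 kip·in.

φM_n ≈ 6640 kip·in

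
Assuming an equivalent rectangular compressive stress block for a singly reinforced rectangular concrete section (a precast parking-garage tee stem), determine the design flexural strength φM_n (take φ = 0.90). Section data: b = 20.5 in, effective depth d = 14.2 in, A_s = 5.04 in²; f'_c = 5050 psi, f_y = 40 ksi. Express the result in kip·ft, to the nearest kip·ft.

T = A_s f_y = 5.04 × 40 = 201.6 kips.
a = T/(0.85 f'_c b) = 201.6/(0.85 × 5.05 × 20.5) = 2.291 in.
M_n = T(d − a/2) = 201.6 × (14.2 − 1.1455) = 2631.8 kip·in = 2631.8/12 = 219.32 kip·ft.
φM_n = 0.90 × 219.32 = 197.39 kip·ft.

φM_n ≈ 197 kip·ft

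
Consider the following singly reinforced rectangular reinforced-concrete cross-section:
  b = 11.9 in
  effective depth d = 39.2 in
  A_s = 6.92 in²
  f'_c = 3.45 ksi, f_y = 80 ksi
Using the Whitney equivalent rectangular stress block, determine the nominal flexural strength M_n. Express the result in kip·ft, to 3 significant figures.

T = A_s f_y = 6.92 × 80 = 553.6 kips.
a = T/(0.85 f'_c b) = 553.6/(0.85 × 3.45 × 11.9) = 15.864 in.
M_n = T(d − a/2) = 553.6 × (39.2 − 7.932) = 17310.0 kip·in = 17310.0/12 = 1442.50 kip·ft.

M_n ≈ 1440 kip·ft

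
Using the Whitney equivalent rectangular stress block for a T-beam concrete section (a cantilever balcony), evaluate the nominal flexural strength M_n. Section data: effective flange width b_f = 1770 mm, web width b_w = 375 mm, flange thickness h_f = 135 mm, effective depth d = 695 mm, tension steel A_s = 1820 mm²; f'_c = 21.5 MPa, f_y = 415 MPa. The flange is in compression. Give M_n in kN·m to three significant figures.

Tension: T = A_s f_y = 1820 × 415 = 755300 N.
Try a within the flange: a = T/(0.85 f'_c b_f) = 755300/(0.85 × 21.5 × 1770) = 23.35 mm.
Since a = 23.35 ≤ h_f = 135 mm, the stress block lies entirely in the flange; analyse as a rectangular beam of width b_f.
M_n = T(d − a/2) = 755300 × (695 − 11.675) = 516.12 × 10⁶ N·mm.
M_n = 516.12 kN·m.

M_n ≈ 516 kN·m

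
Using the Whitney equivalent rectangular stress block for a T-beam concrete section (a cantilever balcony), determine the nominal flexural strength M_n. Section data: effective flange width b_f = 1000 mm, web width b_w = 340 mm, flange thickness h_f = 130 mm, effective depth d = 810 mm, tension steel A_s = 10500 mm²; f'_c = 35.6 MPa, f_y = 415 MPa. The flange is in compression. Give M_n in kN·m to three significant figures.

Tension: T = A_s f_y = 10500 × 415 = 4357500 N.
Try a within the flange: a = T/(0.85 f'_c b_f) = 4357500/(0.85 × 35.6 × 1000) = 144.00 mm.
a = 144.00 > h_f = 130 mm: the block extends into the web. Split into flange-overhang and web parts.
C_f = 0.85 f'_c (b_f − b_w) h_f = 0.85 × 35.6 × (1000 − 340) × 130 = 2596308 N.
Remaining web compression depth: a_w = (T − C_f)/(0.85 f'_c b_w) = (4357500 − 2596308)/(0.85 × 35.6 × 340) = 171.18 mm.
M_n = C_f(d − h_f/2) + (T − C_f)(d − a_w/2) = 2596308 × (810 − 65) + 1761192 × (810 − 85.59) = 1934.25 + 1275.83 = 3210.08 × 10⁶ N·mm.
M_n = 3210.08 kN·m.

M_n ≈ 3210 kN·m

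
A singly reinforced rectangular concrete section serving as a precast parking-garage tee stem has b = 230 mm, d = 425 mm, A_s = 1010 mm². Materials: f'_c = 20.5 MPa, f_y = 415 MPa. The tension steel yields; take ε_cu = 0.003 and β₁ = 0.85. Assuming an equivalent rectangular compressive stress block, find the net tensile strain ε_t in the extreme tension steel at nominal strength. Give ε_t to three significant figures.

ε_t ≈ 0.00736

a = A_s f_y/(0.85 f'_c b) = 104.58 mm.
β₁ = 0.85, so c = a/β₁ = 104.58/0.85 = 123.04 mm.
From the linear strain diagram with ε_cu = 0.003: ε_t = 0.003 (d − c)/c = 0.003 × (425 − 123.04)/123.04 = 0.00736.
Since ε_t ≥ 0.005, the section is tension-controlled.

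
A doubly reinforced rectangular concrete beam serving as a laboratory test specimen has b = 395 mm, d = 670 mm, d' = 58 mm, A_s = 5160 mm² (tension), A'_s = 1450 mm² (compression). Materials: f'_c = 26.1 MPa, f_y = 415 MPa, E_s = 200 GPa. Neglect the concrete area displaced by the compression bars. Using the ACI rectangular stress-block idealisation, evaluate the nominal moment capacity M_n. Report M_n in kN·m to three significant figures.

M_n ≈ 1260 kN·m

Assume both tension and compression steel yield.
Net tension couple steel: A_s − A'_s = 3710 mm².
a = (A_s − A'_s) f_y / (0.85 f'_c b) = 1539650/(0.85 × 26.1 × 395) = 175.70 mm.
c = a/β₁ = 175.70/0.85 = 206.71 mm; ε'_s = 0.003(c − d')/c = 0.0022 ≥ f_y/E_s = 0.0021, so compression steel does yield.
M_n = (A_s − A'_s) f_y (d − a/2) + A'_s f_y (d − d') = [1539650 × (670 − 87.85) + 601750 × (670 − 58)] × 10⁻⁶ = 896.31 + 368.27 = 1264.58 kN·m.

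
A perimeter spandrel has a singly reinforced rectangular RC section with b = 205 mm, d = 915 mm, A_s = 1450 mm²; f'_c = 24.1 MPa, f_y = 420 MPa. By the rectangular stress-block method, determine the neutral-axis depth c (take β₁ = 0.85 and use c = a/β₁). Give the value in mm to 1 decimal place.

T = A_s f_y = 1450 × 420 = 609000 N = 609 kN.
Setting C = 0.85 f'_c a b equal to T: a = 609000/(0.85 × 24.1 × 205) = 145.020 mm.
With β₁ = 0.85, c = a/β₁ = 145.020/0.85 = 170.6 mm.

c ≈ 170.6 mm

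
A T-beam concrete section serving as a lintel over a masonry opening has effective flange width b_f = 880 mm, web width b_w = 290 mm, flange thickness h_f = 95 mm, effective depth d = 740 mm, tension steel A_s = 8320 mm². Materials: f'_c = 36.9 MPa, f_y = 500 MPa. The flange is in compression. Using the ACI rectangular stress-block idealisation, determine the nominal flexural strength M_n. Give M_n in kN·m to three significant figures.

Tension: T = A_s f_y = 8320 × 500 = 4160000 N.
Try a within the flange: a = T/(0.85 f'_c b_f) = 4160000/(0.85 × 36.9 × 880) = 150.72 mm.
a = 150.72 > h_f = 95 mm: the block extends into the web. Split into flange-overhang and web parts.
C_f = 0.85 f'_c (b_f − b_w) h_f = 0.85 × 36.9 × (880 − 290) × 95 = 1758008 N.
Remaining web compression depth: a_w = (T − C_f)/(0.85 f'_c b_w) = (4160000 − 1758008)/(0.85 × 36.9 × 290) = 264.08 mm.
M_n = C_f(d − h_f/2) + (T − C_f)(d − a_w/2) = 1758008 × (740 − 47.5) + 2401992 × (740 − 132.04) = 1217.42 + 1460.32 = 2677.74 × 10⁶ N·mm.
M_n = 2677.74 kN·m.

M_n ≈ 2680 kN·m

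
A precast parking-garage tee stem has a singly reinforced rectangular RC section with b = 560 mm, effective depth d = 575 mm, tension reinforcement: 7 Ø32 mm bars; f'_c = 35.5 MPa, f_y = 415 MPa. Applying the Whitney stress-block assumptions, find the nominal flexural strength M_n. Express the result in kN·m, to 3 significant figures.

M_n ≈ 1180 kN·m

A_s = 7 × 804 = 5628 mm².
T = A_s f_y = 5628 × 415 = 2335620 N = 2335.62 kN.
From C = T: a = T/(0.85 f'_c b) = 2335620/(0.85 × 35.5 × 560) = 138.22 mm.
M_n = T(d − a/2) = 2335.62 kN × (575 − 69.11) mm = 1181.57 kN·m.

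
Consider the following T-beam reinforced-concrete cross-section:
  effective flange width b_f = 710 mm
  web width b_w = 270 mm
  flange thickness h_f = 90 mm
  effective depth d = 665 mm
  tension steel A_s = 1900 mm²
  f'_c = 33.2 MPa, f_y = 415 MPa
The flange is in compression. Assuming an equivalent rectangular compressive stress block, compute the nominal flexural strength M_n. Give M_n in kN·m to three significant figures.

Tension: T = A_s f_y = 1900 × 415 = 788500 N.
Try a within the flange: a = T/(0.85 f'_c b_f) = 788500/(0.85 × 33.2 × 710) = 39.35 mm.
Since a = 39.35 ≤ h_f = 90 mm, the stress block lies entirely in the flange; analyse as a rectangular beam of width b_f.
M_n = T(d − a/2) = 788500 × (665 − 19.675) = 508.84 × 10⁶ N·mm.
M_n = 508.84 kN·m.

M_n ≈ 509 kN·m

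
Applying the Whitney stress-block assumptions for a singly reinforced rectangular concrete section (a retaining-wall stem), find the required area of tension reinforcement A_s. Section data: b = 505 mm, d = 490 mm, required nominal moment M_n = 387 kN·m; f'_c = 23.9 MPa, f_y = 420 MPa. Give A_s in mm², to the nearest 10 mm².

With M_n = 0.85 f'_c a b (d − a/2), solve the quadratic for a:
a = d − √(d² − 2M_n/(0.85 f'_c b)) = 490 − √(490² − 2 × 387×10⁶/(0.85 × 23.9 × 505)) = 84.22 mm.
A_s = 0.85 f'_c a b / f_y = 0.85 × 23.9 × 84.22 × 505 / 420 = 2057.2 mm².

A_s ≈ 2060 mm²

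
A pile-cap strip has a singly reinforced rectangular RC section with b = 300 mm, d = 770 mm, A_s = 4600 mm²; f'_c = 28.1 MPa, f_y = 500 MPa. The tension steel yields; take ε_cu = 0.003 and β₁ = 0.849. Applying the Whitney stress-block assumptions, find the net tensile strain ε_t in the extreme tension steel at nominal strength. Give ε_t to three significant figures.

ε_t ≈ 0.00311

a = A_s f_y/(0.85 f'_c b) = 320.98 mm.
β₁ = 0.849, so c = a/β₁ = 320.98/0.849 = 378.07 mm.
From the linear strain diagram with ε_cu = 0.003: ε_t = 0.003 (d − c)/c = 0.003 × (770 − 378.07)/378.07 = 0.00311.
ε_t < 0.004 — the section is over-reinforced for flexure under ACI limits.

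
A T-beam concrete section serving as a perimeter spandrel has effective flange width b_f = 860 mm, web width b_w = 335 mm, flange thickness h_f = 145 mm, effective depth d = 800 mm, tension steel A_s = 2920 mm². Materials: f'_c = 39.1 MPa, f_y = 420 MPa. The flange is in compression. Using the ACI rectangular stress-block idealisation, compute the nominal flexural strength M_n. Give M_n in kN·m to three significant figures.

Tension: T = A_s f_y = 2920 × 420 = 1226400 N.
Try a within the flange: a = T/(0.85 f'_c b_f) = 1226400/(0.85 × 39.1 × 860) = 42.91 mm.
Since a = 42.91 ≤ h_f = 145 mm, the stress block lies entirely in the flange; analyse as a rectangular beam of width b_f.
M_n = T(d − a/2) = 1226400 × (800 − 21.455) = 954.81 × 10⁶ N·mm.
M_n = 954.81 kN·m.

M_n ≈ 955 kN·m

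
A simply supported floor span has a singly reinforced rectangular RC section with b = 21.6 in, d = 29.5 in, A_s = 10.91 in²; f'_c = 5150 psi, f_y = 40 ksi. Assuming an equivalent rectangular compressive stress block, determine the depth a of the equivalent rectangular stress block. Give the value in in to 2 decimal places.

T = A_s f_y = 10.91 × 40 = 436.4 kips.
a = T/(0.85 f'_c b) = 436.4/(0.85 × 5.15 × 21.6) = 4.62 in.

a ≈ 4.62 in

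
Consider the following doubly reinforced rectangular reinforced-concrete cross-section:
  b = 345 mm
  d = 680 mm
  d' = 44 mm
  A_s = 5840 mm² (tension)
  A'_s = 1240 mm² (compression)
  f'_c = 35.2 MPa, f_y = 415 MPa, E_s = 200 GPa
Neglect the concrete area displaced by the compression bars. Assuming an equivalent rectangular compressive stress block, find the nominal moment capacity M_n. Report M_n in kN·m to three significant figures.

M_n ≈ 1450 kN·m

Assume both tension and compression steel yield.
Net tension couple steel: A_s − A'_s = 4600 mm².
a = (A_s − A'_s) f_y / (0.85 f'_c b) = 1909000/(0.85 × 35.2 × 345) = 184.94 mm.
c = a/β₁ = 184.94/0.799 = 231.46 mm; ε'_s = 0.003(c − d')/c = 0.0024 ≥ f_y/E_s = 0.0021, so compression steel does yield.
M_n = (A_s − A'_s) f_y (d − a/2) + A'_s f_y (d − d') = [1909000 × (680 − 92.47) + 514600 × (680 − 44)] × 10⁻⁶ = 1121.59 + 327.29 = 1448.88 kN·m.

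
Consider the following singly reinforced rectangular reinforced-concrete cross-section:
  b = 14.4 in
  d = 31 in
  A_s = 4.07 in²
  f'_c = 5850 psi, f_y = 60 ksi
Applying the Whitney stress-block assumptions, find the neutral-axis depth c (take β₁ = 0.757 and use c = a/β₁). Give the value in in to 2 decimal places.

c ≈ 4.51 in

T = A_s f_y = 4.07 × 60 = 244.2 kips.
a = T/(0.85 f'_c b) = 244.2/(0.85 × 5.85 × 14.4) = 3.4104 in.
With β₁ = 0.757, c = a/β₁ = 3.4104/0.757 = 4.51 in.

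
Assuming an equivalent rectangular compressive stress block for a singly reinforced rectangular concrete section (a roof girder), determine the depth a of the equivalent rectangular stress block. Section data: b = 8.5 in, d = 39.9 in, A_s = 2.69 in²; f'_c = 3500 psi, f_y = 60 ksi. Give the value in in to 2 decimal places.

a ≈ 6.38 in

T = A_s f_y = 2.69 × 60 = 161.4 kips.
a = T/(0.85 f'_c b) = 161.4/(0.85 × 3.5 × 8.5) = 6.38 in.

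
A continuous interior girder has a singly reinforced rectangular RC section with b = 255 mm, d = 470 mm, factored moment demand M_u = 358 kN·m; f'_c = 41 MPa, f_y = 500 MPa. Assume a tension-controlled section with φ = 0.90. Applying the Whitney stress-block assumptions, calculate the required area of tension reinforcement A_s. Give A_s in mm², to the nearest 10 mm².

M_n = M_u/φ = 358/0.90 = 397.778 kN·m.
With M_n = 0.85 f'_c a b (d − a/2), solve the quadratic for a:
a = d − √(d² − 2M_n/(0.85 f'_c b)) = 470 − √(470² − 2 × 397.778×10⁶/(0.85 × 41 × 255)) = 107.54 mm.
A_s = 0.85 f'_c a b / f_y = 0.85 × 41 × 107.54 × 255 / 500 = 1911.4 mm².

A_s ≈ 1910 mm²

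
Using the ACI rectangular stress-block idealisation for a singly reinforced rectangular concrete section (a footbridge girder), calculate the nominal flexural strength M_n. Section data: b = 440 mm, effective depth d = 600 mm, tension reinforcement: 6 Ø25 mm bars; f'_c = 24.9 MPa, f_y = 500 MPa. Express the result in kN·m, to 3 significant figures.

A_s = 6 × 491 = 2946 mm².
T = A_s f_y = 2946 × 500 = 1473000 N = 1473 kN.
From C = T: a = T/(0.85 f'_c b) = 1473000/(0.85 × 24.9 × 440) = 158.17 mm.
M_n = T(d − a/2) = 1473 kN × (600 − 79.085) mm = 767.31 kN·m.

M_n ≈ 767 kN·m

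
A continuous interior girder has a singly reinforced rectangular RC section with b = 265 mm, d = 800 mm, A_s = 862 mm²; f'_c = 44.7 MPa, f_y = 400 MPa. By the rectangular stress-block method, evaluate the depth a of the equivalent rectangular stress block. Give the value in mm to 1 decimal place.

a ≈ 34.2 mm

T = A_s f_y = 862 × 400 = 344800 N = 344.8 kN.
Setting C = 0.85 f'_c a b equal to T: a = 344800/(0.85 × 44.7 × 265) = 34.2 mm.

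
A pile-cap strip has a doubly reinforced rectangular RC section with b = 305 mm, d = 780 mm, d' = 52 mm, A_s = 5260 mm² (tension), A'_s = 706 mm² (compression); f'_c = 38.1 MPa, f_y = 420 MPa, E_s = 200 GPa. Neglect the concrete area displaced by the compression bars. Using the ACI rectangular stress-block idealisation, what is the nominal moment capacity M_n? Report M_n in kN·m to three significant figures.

M_n ≈ 1520 kN·m

Assume both tension and compression steel yield.
Net tension couple steel: A_s − A'_s = 4554 mm².
a = (A_s − A'_s) f_y / (0.85 f'_c b) = 1912680/(0.85 × 38.1 × 305) = 193.64 mm.
c = a/β₁ = 193.64/0.778 = 248.89 mm; ε'_s = 0.003(c − d')/c = 0.0024 ≥ f_y/E_s = 0.0021, so compression steel does yield.
M_n = (A_s − A'_s) f_y (d − a/2) + A'_s f_y (d − d') = [1912680 × (780 − 96.82) + 296520 × (780 − 52)] × 10⁻⁶ = 1306.70 + 215.87 = 1522.57 kN·m.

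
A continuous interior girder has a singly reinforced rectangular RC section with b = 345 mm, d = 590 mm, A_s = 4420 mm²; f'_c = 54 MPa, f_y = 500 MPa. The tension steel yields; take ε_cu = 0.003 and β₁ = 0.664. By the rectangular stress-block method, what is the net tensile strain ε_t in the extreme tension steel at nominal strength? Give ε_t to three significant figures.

ε_t ≈ 0.00542

a = A_s f_y/(0.85 f'_c b) = 139.56 mm.
β₁ = 0.664, so c = a/β₁ = 139.56/0.664 = 210.18 mm.
From the linear strain diagram with ε_cu = 0.003: ε_t = 0.003 (d − c)/c = 0.003 × (590 − 210.18)/210.18 = 0.00542.
Since ε_t ≥ 0.005, the section is tension-controlled.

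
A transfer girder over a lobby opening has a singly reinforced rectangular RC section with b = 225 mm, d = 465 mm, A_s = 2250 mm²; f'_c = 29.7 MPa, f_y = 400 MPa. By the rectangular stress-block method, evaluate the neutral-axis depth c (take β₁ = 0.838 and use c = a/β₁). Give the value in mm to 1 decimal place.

c ≈ 189.1 mm

T = A_s f_y = 2250 × 400 = 900000 N = 900 kN.
Setting C = 0.85 f'_c a b equal to T: a = 900000/(0.85 × 29.7 × 225) = 158.447 mm.
With β₁ = 0.838, c = a/β₁ = 158.447/0.838 = 189.1 mm.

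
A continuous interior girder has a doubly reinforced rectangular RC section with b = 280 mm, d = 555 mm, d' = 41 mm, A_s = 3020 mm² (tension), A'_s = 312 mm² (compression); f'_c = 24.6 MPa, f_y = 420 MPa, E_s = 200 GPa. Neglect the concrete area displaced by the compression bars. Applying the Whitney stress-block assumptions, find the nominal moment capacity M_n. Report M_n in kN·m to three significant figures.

Assume both tension and compression steel yield.
Net tension couple steel: A_s − A'_s = 2708 mm².
a = (A_s − A'_s) f_y / (0.85 f'_c b) = 1137360/(0.85 × 24.6 × 280) = 194.26 mm.
c = a/β₁ = 194.26/0.85 = 228.54 mm; ε'_s = 0.003(c − d')/c = 0.0025 ≥ f_y/E_s = 0.0021, so compression steel does yield.
M_n = (A_s − A'_s) f_y (d − a/2) + A'_s f_y (d − d') = [1137360 × (555 − 97.13) + 131040 × (555 − 41)] × 10⁻⁶ = 520.76 + 67.35 = 588.11 kN·m.

M_n ≈ 588 kN·m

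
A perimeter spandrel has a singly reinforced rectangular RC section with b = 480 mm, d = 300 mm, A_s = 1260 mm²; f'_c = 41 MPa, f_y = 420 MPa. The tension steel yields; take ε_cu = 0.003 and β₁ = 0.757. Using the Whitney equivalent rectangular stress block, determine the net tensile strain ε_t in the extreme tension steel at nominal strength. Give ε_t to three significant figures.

a = A_s f_y/(0.85 f'_c b) = 31.64 mm.
β₁ = 0.757, so c = a/β₁ = 31.64/0.757 = 41.80 mm.
From the linear strain diagram with ε_cu = 0.003: ε_t = 0.003 (d − c)/c = 0.003 × (300 − 41.80)/41.80 = 0.0185.
Since ε_t ≥ 0.005, the section is tension-controlled.

ε_t ≈ 0.0185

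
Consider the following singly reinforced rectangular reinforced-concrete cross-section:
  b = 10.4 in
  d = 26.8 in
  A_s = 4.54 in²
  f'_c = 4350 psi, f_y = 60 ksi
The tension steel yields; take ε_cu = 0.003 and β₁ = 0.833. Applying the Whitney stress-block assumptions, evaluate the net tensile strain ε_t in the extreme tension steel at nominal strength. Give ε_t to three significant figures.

ε_t ≈ 0.00645

a = A_s f_y/(0.85 f'_c b) = 7.084 in.
β₁ = 0.833, so c = a/β₁ = 7.084/0.833 = 8.504 in.
From the linear strain diagram with ε_cu = 0.003: ε_t = 0.003 (d − c)/c = 0.003 × (26.8 − 8.504)/8.504 = 0.00645.
Since ε_t ≥ 0.005, the section is tension-controlled.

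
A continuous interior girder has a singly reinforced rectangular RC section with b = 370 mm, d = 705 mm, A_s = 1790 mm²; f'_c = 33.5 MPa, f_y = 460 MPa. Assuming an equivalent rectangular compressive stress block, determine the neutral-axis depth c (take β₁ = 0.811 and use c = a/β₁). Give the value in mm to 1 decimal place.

c ≈ 96.4 mm

T = A_s f_y = 1790 × 460 = 823400 N = 823.4 kN.
Setting C = 0.85 f'_c a b equal to T: a = 823400/(0.85 × 33.5 × 370) = 78.153 mm.
With β₁ = 0.811, c = a/β₁ = 78.153/0.811 = 96.4 mm.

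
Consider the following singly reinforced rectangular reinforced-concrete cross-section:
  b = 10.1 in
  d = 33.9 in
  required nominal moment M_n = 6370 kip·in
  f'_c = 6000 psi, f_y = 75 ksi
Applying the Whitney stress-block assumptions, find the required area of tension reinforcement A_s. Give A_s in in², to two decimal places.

From M_n = 0.85 f'_c a b (d − a/2):
a = d − √(d² − 2M_n/(0.85 f'_c b)) = 33.9 − √(33.9² − 2 × 6370/(0.85 × 6 × 10.1)) = 3.869 in.
A_s = 0.85 f'_c a b / f_y = 0.85 × 6 × 3.869 × 10.1 / 75 = 2.657 in².

A_s ≈ 2.66 in²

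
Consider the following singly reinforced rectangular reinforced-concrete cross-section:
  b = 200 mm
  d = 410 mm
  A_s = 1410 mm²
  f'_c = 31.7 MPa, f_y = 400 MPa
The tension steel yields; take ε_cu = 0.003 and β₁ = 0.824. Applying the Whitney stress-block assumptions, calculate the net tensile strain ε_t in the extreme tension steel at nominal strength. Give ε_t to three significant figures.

ε_t ≈ 0.00668

a = A_s f_y/(0.85 f'_c b) = 104.66 mm.
β₁ = 0.824, so c = a/β₁ = 104.66/0.824 = 127.01 mm.
From the linear strain diagram with ε_cu = 0.003: ε_t = 0.003 (d − c)/c = 0.003 × (410 − 127.01)/127.01 = 0.00668.
Since ε_t ≥ 0.005, the section is tension-controlled.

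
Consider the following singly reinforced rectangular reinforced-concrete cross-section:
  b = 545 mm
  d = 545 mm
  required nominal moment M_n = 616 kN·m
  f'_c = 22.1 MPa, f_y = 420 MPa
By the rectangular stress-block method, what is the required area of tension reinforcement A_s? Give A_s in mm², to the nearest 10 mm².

With M_n = 0.85 f'_c a b (d − a/2), solve the quadratic for a:
a = d − √(d² − 2M_n/(0.85 f'_c b)) = 545 − √(545² − 2 × 616×10⁶/(0.85 × 22.1 × 545)) = 124.66 mm.
A_s = 0.85 f'_c a b / f_y = 0.85 × 22.1 × 124.66 × 545 / 420 = 3038.7 mm².

A_s ≈ 3040 mm²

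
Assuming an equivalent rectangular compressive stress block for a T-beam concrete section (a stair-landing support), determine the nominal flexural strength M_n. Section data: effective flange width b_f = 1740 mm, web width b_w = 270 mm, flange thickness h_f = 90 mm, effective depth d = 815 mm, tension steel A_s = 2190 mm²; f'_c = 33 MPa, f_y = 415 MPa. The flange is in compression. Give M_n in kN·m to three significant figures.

Tension: T = A_s f_y = 2190 × 415 = 908850 N.
Try a within the flange: a = T/(0.85 f'_c b_f) = 908850/(0.85 × 33 × 1740) = 18.62 mm.
Since a = 18.62 ≤ h_f = 90 mm, the stress block lies entirely in the flange; analyse as a rectangular beam of width b_f.
M_n = T(d − a/2) = 908850 × (815 − 9.31) = 732.25 × 10⁶ N·mm.
M_n = 732.25 kN·m.

M_n ≈ 732 kN·m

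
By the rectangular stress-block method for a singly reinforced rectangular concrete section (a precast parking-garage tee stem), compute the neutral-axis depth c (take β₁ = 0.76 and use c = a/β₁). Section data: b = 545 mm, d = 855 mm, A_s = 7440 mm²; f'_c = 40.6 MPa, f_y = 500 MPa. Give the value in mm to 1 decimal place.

T = A_s f_y = 7440 × 500 = 3720000 N = 3720 kN.
Setting C = 0.85 f'_c a b equal to T: a = 3720000/(0.85 × 40.6 × 545) = 197.789 mm.
With β₁ = 0.76, c = a/β₁ = 197.789/0.76 = 260.2 mm.

c ≈ 260.2 mm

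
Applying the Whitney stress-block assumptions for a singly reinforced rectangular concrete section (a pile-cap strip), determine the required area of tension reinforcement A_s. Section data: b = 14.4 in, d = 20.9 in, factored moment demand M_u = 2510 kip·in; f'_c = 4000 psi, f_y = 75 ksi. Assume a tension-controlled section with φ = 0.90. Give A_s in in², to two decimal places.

A_s ≈ 1.91 in²

M_n = M_u/φ = 2510/0.90 = 2788.89 kip·in.
From M_n = 0.85 f'_c a b (d − a/2):
a = d − √(d² − 2M_n/(0.85 f'_c b)) = 20.9 − √(20.9² − 2 × 2788.89/(0.85 × 4 × 14.4)) = 2.931 in.
A_s = 0.85 f'_c a b / f_y = 0.85 × 4 × 2.931 × 14.4 / 75 = 1.913 in².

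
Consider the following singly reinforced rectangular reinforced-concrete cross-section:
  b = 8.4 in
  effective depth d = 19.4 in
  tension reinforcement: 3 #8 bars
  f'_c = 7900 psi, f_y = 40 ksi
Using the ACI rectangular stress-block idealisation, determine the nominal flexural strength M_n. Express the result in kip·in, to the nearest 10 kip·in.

A_s = 3 × 0.79 = 2.37 in².
T = A_s f_y = 2.37 × 40 = 94.8 kips.
a = T/(0.85 f'_c b) = 94.8/(0.85 × 7.9 × 8.4) = 1.681 in.
M_n = T(d − a/2) = 94.8 × (19.4 − 0.8405) = 1759.4 kip·in.

M_n ≈ 1760 kip·in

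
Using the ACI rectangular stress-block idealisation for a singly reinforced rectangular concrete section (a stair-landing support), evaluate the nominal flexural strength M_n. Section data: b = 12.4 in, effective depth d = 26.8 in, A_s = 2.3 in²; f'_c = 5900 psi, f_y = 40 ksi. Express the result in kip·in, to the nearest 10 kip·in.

T = A_s f_y = 2.3 × 40 = 92 kips.
a = T/(0.85 f'_c b) = 92/(0.85 × 5.9 × 12.4) = 1.479 in.
M_n = T(d − a/2) = 92 × (26.8 − 0.7395) = 2397.6 kip·in.

M_n ≈ 2400 kip·in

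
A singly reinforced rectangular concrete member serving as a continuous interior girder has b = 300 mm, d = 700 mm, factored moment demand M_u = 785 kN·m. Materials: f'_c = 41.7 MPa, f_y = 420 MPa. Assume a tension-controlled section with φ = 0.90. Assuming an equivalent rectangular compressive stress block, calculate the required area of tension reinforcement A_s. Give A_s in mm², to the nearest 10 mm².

M_n = M_u/φ = 785/0.90 = 872.222 kN·m.
With M_n = 0.85 f'_c a b (d − a/2), solve the quadratic for a:
a = d − √(d² − 2M_n/(0.85 f'_c b)) = 700 − √(700² − 2 × 872.222×10⁶/(0.85 × 41.7 × 300)) = 129.08 mm.
A_s = 0.85 f'_c a b / f_y = 0.85 × 41.7 × 129.08 × 300 / 420 = 3268.0 mm².

A_s ≈ 3270 mm²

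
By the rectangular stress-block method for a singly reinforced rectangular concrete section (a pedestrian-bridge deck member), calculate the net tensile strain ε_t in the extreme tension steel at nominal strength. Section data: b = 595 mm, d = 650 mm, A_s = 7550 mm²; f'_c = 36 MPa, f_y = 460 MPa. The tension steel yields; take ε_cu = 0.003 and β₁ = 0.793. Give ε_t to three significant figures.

ε_t ≈ 0.00511

a = A_s f_y/(0.85 f'_c b) = 190.75 mm.
β₁ = 0.793, so c = a/β₁ = 190.75/0.793 = 240.54 mm.
From the linear strain diagram with ε_cu = 0.003: ε_t = 0.003 (d − c)/c = 0.003 × (650 − 240.54)/240.54 = 0.00511.
Since ε_t ≥ 0.005, the section is tension-controlled.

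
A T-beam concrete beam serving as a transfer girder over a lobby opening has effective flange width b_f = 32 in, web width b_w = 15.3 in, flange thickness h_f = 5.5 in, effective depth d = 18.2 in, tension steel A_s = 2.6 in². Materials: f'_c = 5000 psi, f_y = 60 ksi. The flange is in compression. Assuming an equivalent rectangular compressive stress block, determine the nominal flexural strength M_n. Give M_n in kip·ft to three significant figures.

M_n ≈ 229 kip·ft

Tension: T = A_s f_y = 2.6 × 60 = 156 kips.
Try a within the flange: a = T/(0.85 f'_c b_f) = 156/(0.85 × 5 × 32) = 1.147 in.
Since a = 1.147 ≤ h_f = 5.5 in, the stress block lies entirely in the flange; analyse as a rectangular beam of width b_f.
M_n = T(d − a/2) = 156 × (18.2 − 0.5735) = 2749.7 kip·in.
M_n = 2749.7/12 = 229.14 kip·ft.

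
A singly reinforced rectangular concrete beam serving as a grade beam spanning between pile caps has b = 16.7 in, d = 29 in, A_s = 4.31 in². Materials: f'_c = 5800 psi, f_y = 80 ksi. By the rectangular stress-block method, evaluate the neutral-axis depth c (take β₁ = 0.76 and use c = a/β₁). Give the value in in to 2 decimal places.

T = A_s f_y = 4.31 × 80 = 344.8 kips.
a = T/(0.85 f'_c b) = 344.8/(0.85 × 5.8 × 16.7) = 4.1880 in.
With β₁ = 0.76, c = a/β₁ = 4.1880/0.76 = 5.51 in.

c ≈ 5.51 in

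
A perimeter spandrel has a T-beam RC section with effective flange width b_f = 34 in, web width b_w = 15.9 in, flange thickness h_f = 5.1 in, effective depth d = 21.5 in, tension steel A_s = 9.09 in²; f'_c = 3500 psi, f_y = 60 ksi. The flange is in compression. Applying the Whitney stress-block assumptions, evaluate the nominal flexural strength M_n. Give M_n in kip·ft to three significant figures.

M_n ≈ 854 kip·ft

Tension: T = A_s f_y = 9.09 × 60 = 545.4 kips.
Try a within the flange: a = T/(0.85 f'_c b_f) = 545.4/(0.85 × 3.5 × 34) = 5.392 in.
a = 5.392 > h_f = 5.1 in: the block extends into the web. Split into flange-overhang and web parts.
C_f = 0.85 f'_c (b_f − b_w) h_f = 0.85 × 3.5 × (34 − 15.9) × 5.1 = 274.6 kips.
Remaining web compression depth: a_w = (T − C_f)/(0.85 f'_c b_w) = (545.4 − 274.6)/(0.85 × 3.5 × 15.9) = 5.725 in.
M_n = C_f(d − h_f/2) + (T − C_f)(d − a_w/2) = 274.6 × (21.5 − 2.55) + 270.8 × (21.5 − 2.8625) = 5203.7 + 5047.0 = 10250.7 kip·in.
M_n = 10250.7/12 = 854.23 kip·ft.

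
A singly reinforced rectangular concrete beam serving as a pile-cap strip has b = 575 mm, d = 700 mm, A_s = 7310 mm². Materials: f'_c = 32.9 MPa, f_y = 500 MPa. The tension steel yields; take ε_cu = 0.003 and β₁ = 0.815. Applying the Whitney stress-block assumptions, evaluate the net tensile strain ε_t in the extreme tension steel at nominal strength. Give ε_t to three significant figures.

a = A_s f_y/(0.85 f'_c b) = 227.30 mm.
β₁ = 0.815, so c = a/β₁ = 227.30/0.815 = 278.90 mm.
From the linear strain diagram with ε_cu = 0.003: ε_t = 0.003 (d − c)/c = 0.003 × (700 − 278.90)/278.90 = 0.00453.
ε_t is between 0.004 and 0.005 — transition zone.

ε_t ≈ 0.00453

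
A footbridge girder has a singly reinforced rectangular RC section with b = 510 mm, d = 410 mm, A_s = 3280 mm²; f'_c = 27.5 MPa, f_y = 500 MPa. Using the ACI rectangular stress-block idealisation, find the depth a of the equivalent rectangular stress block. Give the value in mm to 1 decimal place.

a ≈ 137.6 mm

T = A_s f_y = 3280 × 500 = 1640000 N = 1640 kN.
Setting C = 0.85 f'_c a b equal to T: a = 1640000/(0.85 × 27.5 × 510) = 137.6 mm.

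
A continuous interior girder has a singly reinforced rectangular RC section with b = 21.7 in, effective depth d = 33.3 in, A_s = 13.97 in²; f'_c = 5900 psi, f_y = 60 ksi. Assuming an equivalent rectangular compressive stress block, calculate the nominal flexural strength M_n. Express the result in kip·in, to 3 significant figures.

M_n ≈ 24700 kip·in

T = A_s f_y = 13.97 × 60 = 838.2 kips.
a = T/(0.85 f'_c b) = 838.2/(0.85 × 5.9 × 21.7) = 7.702 in.
M_n = T(d − a/2) = 838.2 × (33.3 − 3.851) = 24684.2 kip·in.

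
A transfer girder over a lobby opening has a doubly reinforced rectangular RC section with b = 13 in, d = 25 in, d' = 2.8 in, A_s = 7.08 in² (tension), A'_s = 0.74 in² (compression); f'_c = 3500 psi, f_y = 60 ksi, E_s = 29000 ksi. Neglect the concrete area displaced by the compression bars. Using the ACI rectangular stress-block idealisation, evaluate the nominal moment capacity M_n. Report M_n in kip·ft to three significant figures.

Assume both steels yield.
a = (A_s − A'_s) f_y/(0.85 f'_c b) = (7.08 − 0.74) × 60/(0.85 × 3.5 × 13) = 9.836 in.
c = a/β₁ = 9.836/0.85 = 11.572 in; ε'_s = 0.003(c − d')/c = 0.0023 ≥ ε_y = 0.0021, so the compression steel yields.
M_n = (A_s − A'_s) f_y (d − a/2) + A'_s f_y (d − d') = 380.4 × (25 − 4.918) + 44.4 × (25 − 2.8) = 7639.2 + 985.7 = 8624.9 kip·in = 8624.9/12 = 718.74 kip·ft.

M_n ≈ 719 kip·ft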